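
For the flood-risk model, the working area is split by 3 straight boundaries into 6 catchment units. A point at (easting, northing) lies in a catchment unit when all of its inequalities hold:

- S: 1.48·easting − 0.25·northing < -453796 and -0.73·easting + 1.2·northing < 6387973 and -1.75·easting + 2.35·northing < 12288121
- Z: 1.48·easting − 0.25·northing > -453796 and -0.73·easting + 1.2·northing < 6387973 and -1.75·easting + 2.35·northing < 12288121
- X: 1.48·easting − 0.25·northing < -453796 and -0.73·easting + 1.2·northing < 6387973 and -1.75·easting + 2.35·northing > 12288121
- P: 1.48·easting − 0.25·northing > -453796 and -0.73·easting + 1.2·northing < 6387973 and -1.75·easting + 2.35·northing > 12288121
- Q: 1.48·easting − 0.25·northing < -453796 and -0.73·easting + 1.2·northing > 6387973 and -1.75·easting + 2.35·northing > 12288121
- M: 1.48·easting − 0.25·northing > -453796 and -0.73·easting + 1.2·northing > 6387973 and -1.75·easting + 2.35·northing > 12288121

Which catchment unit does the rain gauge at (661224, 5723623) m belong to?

1.48·661224 − 0.25·5723623 = -452294.230, which is > -453796
-0.73·661224 + 1.2·5723623 = 6385654.080, which is < 6387973
-1.75·661224 + 2.35·5723623 = 12293372.050, which is > 12288121
This sign pattern matches P.

P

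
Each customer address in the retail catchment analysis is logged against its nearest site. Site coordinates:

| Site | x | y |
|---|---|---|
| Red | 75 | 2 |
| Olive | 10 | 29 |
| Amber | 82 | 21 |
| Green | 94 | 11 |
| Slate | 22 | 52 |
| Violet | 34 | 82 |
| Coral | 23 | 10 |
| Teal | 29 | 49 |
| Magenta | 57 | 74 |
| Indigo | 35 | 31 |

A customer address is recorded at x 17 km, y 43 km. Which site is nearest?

Slate

Squared distances to each site:
Red: 5045.000; Olive: 245.000; Amber: 4709.000; Green: 6953.000; Slate: 106.000; Violet: 1810.000; Coral: 1125.000; Teal: 180.000; Magenta: 2561.000; Indigo: 468.000.
Minimum at Slate.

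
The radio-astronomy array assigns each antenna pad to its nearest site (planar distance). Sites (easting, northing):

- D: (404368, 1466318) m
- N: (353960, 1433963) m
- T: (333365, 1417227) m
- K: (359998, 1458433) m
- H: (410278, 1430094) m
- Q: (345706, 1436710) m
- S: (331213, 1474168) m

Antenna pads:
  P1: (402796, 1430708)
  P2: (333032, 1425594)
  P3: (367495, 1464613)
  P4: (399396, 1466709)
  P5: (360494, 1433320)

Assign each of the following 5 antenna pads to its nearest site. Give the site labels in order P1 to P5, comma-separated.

P1 → H (d²=56357320.00)
P2 → T (d²=70117578.00)
P3 → K (d²=94397409.00)
P4 → D (d²=24873665.00)
P5 → N (d²=43106605.00)

H, T, K, D, N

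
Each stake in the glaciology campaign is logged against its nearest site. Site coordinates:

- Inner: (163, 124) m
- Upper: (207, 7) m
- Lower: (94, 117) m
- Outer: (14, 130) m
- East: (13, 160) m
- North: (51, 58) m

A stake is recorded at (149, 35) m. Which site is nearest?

Squared distances to each site:
Inner: 8117.000; Upper: 4148.000; Lower: 9749.000; Outer: 27250.000; East: 34121.000; North: 10133.000.
Minimum at Upper.

Upper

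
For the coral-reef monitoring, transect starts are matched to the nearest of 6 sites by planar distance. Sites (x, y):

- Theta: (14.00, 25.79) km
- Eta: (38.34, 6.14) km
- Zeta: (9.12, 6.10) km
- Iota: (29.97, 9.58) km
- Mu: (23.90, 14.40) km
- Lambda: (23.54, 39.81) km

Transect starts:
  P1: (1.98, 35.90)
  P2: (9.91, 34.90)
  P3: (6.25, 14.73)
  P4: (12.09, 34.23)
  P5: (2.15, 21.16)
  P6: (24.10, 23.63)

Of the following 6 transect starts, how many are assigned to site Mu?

1

P1 → Theta
P2 → Theta
P3 → Zeta
P4 → Theta
P5 → Theta
P6 → Mu
1 of the 6 goes to Mu.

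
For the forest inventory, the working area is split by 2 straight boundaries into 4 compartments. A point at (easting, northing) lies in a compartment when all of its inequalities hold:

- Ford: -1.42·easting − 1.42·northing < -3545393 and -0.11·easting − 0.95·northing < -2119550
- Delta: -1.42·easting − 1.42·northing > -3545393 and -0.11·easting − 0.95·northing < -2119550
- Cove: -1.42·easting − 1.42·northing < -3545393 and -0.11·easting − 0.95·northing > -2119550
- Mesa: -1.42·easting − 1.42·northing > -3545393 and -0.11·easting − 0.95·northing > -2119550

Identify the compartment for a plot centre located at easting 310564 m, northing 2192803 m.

-1.42·310564 − 1.42·2192803 = -3554781.140, which is < -3545393
-0.11·310564 − 0.95·2192803 = -2117324.890, which is > -2119550
This sign pattern matches Cove.

Cove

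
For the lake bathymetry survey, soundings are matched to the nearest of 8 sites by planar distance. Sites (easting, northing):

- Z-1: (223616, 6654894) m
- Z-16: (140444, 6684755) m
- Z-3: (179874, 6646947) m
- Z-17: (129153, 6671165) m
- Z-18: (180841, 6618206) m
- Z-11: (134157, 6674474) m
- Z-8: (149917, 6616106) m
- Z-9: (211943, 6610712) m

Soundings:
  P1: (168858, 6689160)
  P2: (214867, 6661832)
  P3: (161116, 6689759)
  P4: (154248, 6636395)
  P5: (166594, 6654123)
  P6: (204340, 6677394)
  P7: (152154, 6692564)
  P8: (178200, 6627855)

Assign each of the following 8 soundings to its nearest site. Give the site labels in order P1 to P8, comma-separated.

P1 → Z-16 (d²=826759421.00)
P2 → Z-1 (d²=124680845.00)
P3 → Z-16 (d²=452371600.00)
P4 → Z-8 (d²=430401082.00)
P5 → Z-3 (d²=227853376.00)
P6 → Z-1 (d²=877814176.00)
P7 → Z-16 (d²=198104581.00)
P8 → Z-18 (d²=100078082.00)

Z-16, Z-1, Z-16, Z-8, Z-3, Z-1, Z-16, Z-18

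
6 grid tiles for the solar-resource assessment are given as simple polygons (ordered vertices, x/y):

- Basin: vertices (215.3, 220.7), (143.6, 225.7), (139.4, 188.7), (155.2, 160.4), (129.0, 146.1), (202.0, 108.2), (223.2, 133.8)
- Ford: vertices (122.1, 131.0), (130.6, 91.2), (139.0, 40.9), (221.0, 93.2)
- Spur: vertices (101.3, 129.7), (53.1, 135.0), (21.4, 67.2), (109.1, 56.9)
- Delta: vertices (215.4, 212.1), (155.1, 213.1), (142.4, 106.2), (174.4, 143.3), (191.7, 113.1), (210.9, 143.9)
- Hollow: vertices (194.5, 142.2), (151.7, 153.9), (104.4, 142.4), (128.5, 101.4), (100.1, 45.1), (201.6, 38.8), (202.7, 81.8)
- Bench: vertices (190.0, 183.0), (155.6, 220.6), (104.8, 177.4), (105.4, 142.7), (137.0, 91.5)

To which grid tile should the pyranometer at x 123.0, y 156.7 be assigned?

Cast a ray rightward from (123.0, 156.7). For each polygon, the edges (by vertex number in listed order) whose endpoints lie on opposite sides of y = 156.7, where each meets that height, and whether that is right or left of the point:
Basin: 4–5 at x≈148.42 (right), 7–1 at x≈221.12 (right) → 2 crossings.
Ford: no edge straddles that height → 0 crossings.
Spur: no edge straddles that height → 0 crossings.
Delta: 2–3 at x≈148.40 (right), 6–1 at x≈211.74 (right) → 2 crossings.
Hollow: no edge straddles that height → 0 crossings.
Bench: 3–4 at x≈105.16 (left), 5–1 at x≈174.77 (right) → 1 crossing.
Only Bench has an odd count, so the point is inside Bench.

Bench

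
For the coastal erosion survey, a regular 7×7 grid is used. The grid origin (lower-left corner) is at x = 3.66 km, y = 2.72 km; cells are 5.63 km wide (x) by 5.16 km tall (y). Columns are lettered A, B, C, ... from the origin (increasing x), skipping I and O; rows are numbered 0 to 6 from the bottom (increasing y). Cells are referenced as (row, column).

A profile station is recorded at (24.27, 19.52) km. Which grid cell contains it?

Column index: ⌊(24.27 − 3.66) / 5.63⌋ = ⌊3.661⌋ = 3 → column D
Row offset from origin: ⌊(19.52 − 2.72) / 5.16⌋ = ⌊3.256⌋ = 3 → row 3

(3, D)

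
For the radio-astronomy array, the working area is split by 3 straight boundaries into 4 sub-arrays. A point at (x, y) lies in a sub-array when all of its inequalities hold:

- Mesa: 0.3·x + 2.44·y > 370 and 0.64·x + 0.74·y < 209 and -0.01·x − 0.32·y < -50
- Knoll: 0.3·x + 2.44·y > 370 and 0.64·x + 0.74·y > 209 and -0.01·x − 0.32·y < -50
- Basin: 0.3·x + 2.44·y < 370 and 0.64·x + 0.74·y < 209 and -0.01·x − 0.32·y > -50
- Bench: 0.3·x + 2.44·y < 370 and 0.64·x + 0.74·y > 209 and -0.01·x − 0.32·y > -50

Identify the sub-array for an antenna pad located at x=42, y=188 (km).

0.3·42 + 2.44·188 = 471.320, which is > 370
0.64·42 + 0.74·188 = 166.000, which is < 209
-0.01·42 − 0.32·188 = -60.580, which is < -50
This sign pattern matches Mesa.

Mesa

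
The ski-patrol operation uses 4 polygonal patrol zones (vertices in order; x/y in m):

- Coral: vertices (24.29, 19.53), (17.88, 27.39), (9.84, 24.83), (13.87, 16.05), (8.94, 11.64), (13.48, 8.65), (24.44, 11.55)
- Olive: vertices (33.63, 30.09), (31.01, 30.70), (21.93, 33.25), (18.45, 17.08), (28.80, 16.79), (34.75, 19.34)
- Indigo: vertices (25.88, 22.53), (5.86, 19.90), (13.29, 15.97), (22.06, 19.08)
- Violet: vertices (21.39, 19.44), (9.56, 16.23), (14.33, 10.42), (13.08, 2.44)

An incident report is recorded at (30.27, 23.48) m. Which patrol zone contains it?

Cast a ray rightward from (30.27, 23.48). For each polygon, the edges (by vertex number in listed order) whose endpoints lie on opposite sides of y = 23.48, where each meets that height, and whether that is right or left of the point:
Coral: 1–2 at x≈21.069 (left), 3–4 at x≈10.460 (left) → 0 crossings.
Olive: 3–4 at x≈19.827 (left), 6–1 at x≈34.319 (right) → 1 crossing.
Indigo: no edge straddles that height → 0 crossings.
Violet: no edge straddles that height → 0 crossings.
Only Olive has an odd count, so the point is inside Olive.

Olive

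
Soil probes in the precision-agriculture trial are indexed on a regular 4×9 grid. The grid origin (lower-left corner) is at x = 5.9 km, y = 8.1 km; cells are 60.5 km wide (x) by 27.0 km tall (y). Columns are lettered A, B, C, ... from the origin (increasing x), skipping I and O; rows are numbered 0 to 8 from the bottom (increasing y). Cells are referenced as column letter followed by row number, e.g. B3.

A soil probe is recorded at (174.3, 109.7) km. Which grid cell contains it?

Column index: ⌊(174.3 − 5.9) / 60.5⌋ = ⌊2.783⌋ = 2 → column C
Row offset from origin: ⌊(109.7 − 8.1) / 27.0⌋ = ⌊3.763⌋ = 3 → row 3

C3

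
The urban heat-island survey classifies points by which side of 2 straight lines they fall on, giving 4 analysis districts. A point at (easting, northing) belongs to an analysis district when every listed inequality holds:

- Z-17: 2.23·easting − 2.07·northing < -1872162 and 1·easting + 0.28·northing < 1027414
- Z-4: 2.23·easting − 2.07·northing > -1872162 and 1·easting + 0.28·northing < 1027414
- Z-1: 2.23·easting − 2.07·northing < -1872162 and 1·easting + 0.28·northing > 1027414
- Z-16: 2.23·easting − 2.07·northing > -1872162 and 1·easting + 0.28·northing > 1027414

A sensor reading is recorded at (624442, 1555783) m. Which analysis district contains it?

2.23·624442 − 2.07·1555783 = -1827965.150, which is > -1872162
1·624442 + 0.28·1555783 = 1060061.240, which is > 1027414
This sign pattern matches Z-16.

Z-16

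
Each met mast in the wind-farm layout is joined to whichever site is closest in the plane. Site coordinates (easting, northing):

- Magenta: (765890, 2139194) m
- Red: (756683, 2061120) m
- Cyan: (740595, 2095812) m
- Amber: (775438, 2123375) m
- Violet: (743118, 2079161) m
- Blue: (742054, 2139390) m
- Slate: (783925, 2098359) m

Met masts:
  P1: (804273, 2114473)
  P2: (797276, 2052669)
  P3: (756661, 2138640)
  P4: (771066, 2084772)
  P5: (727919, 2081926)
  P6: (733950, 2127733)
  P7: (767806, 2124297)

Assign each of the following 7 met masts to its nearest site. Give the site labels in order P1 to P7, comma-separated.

P1 → Slate (d²=673702100.00)
P2 → Red (d²=1719211050.00)
P3 → Magenta (d²=85481357.00)
P4 → Slate (d²=349960450.00)
P5 → Violet (d²=238654826.00)
P6 → Blue (d²=201560465.00)
P7 → Amber (d²=59097508.00)

Slate, Red, Magenta, Slate, Violet, Blue, Amber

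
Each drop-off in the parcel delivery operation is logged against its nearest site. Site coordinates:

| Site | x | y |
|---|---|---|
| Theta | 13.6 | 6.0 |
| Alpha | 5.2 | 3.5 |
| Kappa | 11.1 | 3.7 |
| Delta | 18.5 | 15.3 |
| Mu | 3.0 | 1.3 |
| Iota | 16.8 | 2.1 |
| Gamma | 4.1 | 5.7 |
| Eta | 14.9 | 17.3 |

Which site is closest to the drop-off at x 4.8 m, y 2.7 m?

Alpha

Squared distances to each site:
Theta: 88.330; Alpha: 0.800; Kappa: 40.690; Delta: 346.450; Mu: 5.200; Iota: 144.360; Gamma: 9.490; Eta: 315.170.
Minimum at Alpha.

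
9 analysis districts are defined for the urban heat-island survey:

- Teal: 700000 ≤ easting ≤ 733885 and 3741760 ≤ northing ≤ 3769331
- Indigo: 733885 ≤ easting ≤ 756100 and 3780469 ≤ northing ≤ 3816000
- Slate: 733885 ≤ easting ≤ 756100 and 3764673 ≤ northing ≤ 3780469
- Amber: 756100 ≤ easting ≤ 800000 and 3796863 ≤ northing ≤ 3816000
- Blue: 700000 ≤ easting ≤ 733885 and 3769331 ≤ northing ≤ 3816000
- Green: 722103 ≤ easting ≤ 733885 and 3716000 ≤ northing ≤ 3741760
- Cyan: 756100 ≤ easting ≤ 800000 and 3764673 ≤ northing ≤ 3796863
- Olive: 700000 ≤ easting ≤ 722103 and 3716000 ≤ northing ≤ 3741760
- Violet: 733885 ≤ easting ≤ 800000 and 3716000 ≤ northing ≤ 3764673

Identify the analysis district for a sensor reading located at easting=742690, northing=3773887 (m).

The point has easting = 742690 and northing = 3773887.
Only Slate satisfies 733885 ≤ easting ≤ 756100 and 3764673 ≤ northing ≤ 3780469.

Slate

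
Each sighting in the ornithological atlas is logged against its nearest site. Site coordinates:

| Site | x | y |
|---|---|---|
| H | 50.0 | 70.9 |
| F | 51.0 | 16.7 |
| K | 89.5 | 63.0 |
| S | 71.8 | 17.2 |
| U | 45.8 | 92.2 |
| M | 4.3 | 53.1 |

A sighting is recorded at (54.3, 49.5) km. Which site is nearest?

H

Squared distances to each site:
H: 476.450; F: 1086.730; K: 1421.290; S: 1349.540; U: 1895.540; M: 2512.960.
Minimum at H.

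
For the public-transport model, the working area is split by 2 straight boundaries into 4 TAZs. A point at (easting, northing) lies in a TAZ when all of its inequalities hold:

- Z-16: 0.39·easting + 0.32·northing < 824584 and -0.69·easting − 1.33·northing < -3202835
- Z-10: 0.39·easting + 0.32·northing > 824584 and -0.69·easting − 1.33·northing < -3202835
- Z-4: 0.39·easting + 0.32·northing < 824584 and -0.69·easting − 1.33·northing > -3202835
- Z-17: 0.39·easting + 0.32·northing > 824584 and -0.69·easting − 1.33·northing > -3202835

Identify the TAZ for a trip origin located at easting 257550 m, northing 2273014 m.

0.39·257550 + 0.32·2273014 = 827808.980, which is > 824584
-0.69·257550 − 1.33·2273014 = -3200818.120, which is > -3202835
This sign pattern matches Z-17.

Z-17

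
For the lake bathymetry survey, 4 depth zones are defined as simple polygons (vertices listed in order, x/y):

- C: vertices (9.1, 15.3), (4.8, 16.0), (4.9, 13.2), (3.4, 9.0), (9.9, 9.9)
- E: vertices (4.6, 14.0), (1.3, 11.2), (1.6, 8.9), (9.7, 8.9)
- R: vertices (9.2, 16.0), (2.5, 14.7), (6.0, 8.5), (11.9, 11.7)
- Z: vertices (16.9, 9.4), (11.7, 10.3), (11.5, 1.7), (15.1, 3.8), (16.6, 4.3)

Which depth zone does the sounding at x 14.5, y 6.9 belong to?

Cast a ray rightward from (14.5, 6.9). For each polygon, the edges (by vertex number in listed order) whose endpoints lie on opposite sides of y = 6.9, where each meets that height, and whether that is right or left of the point:
C: no edge straddles that height → 0 crossings.
E: no edge straddles that height → 0 crossings.
R: no edge straddles that height → 0 crossings.
Z: 2–3 at x≈11.62 (left), 5–1 at x≈16.75 (right) → 1 crossing.
Only Z has an odd count, so the point is inside Z.

Z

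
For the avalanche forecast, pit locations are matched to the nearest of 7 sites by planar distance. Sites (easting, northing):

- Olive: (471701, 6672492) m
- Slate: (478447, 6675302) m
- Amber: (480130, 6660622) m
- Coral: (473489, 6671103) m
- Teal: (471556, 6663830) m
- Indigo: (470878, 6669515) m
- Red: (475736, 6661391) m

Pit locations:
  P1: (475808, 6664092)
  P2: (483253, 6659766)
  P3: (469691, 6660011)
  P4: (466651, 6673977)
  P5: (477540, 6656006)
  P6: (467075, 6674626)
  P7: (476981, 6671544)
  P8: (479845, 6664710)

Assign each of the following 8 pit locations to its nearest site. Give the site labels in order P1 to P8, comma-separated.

P1 → Red (d²=7300585.00)
P2 → Amber (d²=10485865.00)
P3 → Teal (d²=18062986.00)
P4 → Olive (d²=27707725.00)
P5 → Amber (d²=28015556.00)
P6 → Olive (d²=25953832.00)
P7 → Coral (d²=12388545.00)
P8 → Amber (d²=16792969.00)

Red, Amber, Teal, Olive, Amber, Olive, Coral, Amber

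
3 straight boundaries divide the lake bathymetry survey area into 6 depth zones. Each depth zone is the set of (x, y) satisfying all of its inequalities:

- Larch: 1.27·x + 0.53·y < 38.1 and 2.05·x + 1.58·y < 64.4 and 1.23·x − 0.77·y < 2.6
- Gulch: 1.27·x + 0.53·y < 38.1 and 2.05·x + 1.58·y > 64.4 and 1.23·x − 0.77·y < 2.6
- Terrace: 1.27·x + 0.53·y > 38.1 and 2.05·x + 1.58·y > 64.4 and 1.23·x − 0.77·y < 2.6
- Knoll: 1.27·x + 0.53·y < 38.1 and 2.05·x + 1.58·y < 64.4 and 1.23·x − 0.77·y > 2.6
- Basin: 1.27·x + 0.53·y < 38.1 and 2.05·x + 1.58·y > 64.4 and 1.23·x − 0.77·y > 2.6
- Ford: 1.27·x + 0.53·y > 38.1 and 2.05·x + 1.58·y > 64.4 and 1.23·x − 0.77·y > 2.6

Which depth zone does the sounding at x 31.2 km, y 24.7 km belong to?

Ford

1.27·31.2 + 0.53·24.7 = 52.715, which is > 38.1
2.05·31.2 + 1.58·24.7 = 102.986, which is > 64.4
1.23·31.2 − 0.77·24.7 = 19.357, which is > 2.6
This sign pattern matches Ford.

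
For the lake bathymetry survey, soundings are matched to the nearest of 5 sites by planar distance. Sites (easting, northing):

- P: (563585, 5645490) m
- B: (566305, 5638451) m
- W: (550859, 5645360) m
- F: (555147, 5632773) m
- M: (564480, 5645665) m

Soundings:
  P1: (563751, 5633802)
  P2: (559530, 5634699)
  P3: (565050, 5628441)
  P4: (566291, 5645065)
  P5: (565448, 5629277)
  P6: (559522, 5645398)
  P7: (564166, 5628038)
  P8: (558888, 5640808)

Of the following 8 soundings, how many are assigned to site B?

P1 → B
P2 → F
P3 → B
P4 → M
P5 → B
P6 → P
P7 → F
P8 → P
3 of the 8 go to B.

3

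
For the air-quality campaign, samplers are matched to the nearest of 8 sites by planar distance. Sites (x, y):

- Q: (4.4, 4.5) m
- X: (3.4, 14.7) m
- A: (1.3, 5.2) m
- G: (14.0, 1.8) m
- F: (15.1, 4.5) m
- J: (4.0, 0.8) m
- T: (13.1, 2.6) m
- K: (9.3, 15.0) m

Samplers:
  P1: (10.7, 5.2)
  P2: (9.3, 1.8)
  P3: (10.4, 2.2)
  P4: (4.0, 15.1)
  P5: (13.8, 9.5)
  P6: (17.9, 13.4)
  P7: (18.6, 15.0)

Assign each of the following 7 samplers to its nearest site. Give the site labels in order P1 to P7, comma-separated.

P1 → T (d²=12.52)
P2 → T (d²=15.08)
P3 → T (d²=7.45)
P4 → X (d²=0.52)
P5 → F (d²=26.69)
P6 → K (d²=76.52)
P7 → K (d²=86.49)

T, T, T, X, F, K, K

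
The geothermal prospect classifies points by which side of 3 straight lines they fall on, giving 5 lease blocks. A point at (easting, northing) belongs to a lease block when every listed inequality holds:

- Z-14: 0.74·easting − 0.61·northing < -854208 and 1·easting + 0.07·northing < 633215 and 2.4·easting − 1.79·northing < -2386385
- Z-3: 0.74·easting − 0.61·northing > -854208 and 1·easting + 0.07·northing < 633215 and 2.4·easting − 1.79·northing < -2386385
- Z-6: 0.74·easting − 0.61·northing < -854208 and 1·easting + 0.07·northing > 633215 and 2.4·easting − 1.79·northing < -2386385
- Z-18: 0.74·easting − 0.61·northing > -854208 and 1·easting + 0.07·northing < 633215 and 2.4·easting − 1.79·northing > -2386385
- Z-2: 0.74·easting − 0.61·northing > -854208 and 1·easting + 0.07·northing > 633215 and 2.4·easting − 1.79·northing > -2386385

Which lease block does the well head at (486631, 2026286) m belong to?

Z-14

0.74·486631 − 0.61·2026286 = -875927.520, which is < -854208
1·486631 + 0.07·2026286 = 628471.020, which is < 633215
2.4·486631 − 1.79·2026286 = -2459137.540, which is < -2386385
This sign pattern matches Z-14.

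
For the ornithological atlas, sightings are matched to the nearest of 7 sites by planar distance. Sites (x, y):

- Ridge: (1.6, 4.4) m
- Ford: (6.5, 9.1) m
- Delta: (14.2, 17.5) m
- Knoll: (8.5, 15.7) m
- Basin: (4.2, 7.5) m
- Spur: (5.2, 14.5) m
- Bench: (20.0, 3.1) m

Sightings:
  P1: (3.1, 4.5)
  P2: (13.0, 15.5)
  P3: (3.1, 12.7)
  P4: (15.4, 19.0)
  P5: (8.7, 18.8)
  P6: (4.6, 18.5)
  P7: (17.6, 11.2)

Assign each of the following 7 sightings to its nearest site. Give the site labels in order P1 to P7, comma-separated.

P1 → Ridge (d²=2.26)
P2 → Delta (d²=5.44)
P3 → Spur (d²=7.65)
P4 → Delta (d²=3.69)
P5 → Knoll (d²=9.65)
P6 → Spur (d²=16.36)
P7 → Delta (d²=51.25)

Ridge, Delta, Spur, Delta, Knoll, Spur, Delta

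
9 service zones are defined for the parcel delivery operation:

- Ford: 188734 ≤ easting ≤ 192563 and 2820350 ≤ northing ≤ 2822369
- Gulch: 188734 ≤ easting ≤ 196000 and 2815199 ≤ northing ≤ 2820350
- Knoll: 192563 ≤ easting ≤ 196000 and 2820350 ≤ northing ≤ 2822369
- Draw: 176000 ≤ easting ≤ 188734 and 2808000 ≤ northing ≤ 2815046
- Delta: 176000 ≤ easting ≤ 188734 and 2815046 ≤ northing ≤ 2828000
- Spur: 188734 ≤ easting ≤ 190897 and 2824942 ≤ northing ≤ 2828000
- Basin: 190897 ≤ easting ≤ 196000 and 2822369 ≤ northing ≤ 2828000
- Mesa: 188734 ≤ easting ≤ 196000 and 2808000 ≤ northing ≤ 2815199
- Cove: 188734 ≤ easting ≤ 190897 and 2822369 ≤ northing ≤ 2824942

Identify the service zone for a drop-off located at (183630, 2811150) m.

Draw

The point has easting = 183630 and northing = 2811150.
Only Draw satisfies 176000 ≤ easting ≤ 188734 and 2808000 ≤ northing ≤ 2815046.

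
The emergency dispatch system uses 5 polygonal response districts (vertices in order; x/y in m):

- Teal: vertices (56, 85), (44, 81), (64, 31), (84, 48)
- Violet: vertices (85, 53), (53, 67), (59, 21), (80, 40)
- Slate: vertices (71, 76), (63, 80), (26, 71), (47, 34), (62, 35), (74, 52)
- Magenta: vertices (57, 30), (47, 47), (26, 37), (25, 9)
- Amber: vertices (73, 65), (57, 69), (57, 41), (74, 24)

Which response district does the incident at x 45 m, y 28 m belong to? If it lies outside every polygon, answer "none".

Cast a ray rightward from (45, 28). For each polygon, the edges (by vertex number in listed order) whose endpoints lie on opposite sides of y = 28, where each meets that height, and whether that is right or left of the point:
Teal: no edge straddles that height → 0 crossings.
Violet: 2–3 at x≈58.1 (right), 3–4 at x≈66.7 (right) → 2 crossings.
Slate: no edge straddles that height → 0 crossings.
Magenta: 3–4 at x≈25.7 (left), 4–1 at x≈54.0 (right) → 1 crossing.
Amber: 3–4 at x≈70.0 (right), 4–1 at x≈73.9 (right) → 2 crossings.
Only Magenta has an odd count, so the point is inside Magenta.

Magenta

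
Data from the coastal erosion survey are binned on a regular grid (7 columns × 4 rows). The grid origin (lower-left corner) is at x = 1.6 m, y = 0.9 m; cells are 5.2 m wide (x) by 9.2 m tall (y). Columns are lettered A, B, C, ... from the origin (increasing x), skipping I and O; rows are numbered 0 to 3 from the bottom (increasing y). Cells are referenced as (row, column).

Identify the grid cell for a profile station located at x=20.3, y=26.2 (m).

Column index: ⌊(20.3 − 1.6) / 5.2⌋ = ⌊3.596⌋ = 3 → column D
Row offset from origin: ⌊(26.2 − 0.9) / 9.2⌋ = ⌊2.750⌋ = 2 → row 2

(2, D)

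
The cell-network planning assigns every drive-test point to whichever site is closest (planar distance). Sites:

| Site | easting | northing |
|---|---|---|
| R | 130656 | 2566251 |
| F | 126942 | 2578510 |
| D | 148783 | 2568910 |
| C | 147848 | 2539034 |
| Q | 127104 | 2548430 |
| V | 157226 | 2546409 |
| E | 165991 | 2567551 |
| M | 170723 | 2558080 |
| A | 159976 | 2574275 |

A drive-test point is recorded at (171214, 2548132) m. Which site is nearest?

M

Squared distances to each site:
R: 1973249525.000; F: 2882832868.000; D: 934875045.000; C: 628743560.000; Q: 1945780904.000; V: 198632873.000; E: 404377290.000; M: 99203785.000; A: 809749093.000.
Minimum at M.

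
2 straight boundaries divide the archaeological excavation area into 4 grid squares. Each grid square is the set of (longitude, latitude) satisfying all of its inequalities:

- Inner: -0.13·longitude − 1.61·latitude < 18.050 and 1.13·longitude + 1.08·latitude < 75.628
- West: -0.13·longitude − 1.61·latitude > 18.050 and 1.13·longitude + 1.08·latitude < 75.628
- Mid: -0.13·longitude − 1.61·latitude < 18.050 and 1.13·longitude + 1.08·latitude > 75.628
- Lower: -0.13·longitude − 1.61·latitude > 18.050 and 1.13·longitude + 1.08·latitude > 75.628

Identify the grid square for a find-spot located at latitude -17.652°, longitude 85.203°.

Mid

-0.13·85.203 − 1.61·-17.652 = 17.343, which is < 18.050
1.13·85.203 + 1.08·-17.652 = 77.215, which is > 75.628
This sign pattern matches Mid.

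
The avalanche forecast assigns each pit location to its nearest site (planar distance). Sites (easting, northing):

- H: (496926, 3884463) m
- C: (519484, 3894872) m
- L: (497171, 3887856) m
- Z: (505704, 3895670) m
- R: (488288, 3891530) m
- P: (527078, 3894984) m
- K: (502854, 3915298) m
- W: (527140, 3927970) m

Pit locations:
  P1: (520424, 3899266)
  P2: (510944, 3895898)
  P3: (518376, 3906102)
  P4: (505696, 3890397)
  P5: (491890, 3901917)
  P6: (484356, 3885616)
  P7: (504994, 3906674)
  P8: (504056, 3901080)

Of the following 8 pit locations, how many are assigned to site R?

P1 → C
P2 → Z
P3 → C
P4 → Z
P5 → R
P6 → R
P7 → K
P8 → Z
2 of the 8 go to R.

2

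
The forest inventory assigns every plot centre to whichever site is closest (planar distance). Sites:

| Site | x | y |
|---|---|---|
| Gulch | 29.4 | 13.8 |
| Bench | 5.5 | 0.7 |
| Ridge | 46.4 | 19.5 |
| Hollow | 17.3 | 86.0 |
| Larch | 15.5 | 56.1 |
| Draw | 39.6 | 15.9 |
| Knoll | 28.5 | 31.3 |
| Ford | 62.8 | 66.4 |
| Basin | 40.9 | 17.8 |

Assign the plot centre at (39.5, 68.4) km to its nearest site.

Squared distances to each site:
Gulch: 3083.170; Bench: 5739.290; Ridge: 2438.820; Hollow: 802.600; Larch: 727.290; Draw: 2756.260; Knoll: 1497.410; Ford: 546.890; Basin: 2562.320.
Minimum at Ford.

Ford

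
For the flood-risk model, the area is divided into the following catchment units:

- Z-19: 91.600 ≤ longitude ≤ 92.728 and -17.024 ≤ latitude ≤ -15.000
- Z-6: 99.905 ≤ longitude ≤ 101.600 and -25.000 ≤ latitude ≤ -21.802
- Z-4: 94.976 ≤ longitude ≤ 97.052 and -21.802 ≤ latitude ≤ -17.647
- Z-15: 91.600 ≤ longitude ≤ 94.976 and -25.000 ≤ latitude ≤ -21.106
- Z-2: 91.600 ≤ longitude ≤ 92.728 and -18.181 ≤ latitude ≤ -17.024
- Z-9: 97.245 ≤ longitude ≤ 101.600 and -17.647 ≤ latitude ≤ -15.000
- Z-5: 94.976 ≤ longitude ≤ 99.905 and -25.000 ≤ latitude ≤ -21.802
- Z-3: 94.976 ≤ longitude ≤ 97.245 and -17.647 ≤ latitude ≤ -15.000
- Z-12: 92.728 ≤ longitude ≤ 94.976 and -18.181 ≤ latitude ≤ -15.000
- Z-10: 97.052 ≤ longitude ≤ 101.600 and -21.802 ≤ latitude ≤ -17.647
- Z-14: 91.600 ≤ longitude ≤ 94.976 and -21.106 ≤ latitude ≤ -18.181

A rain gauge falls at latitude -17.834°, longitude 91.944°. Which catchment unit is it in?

Z-2

The point has longitude = 91.944 and latitude = -17.834.
Only Z-2 satisfies 91.600 ≤ longitude ≤ 92.728 and -18.181 ≤ latitude ≤ -17.024.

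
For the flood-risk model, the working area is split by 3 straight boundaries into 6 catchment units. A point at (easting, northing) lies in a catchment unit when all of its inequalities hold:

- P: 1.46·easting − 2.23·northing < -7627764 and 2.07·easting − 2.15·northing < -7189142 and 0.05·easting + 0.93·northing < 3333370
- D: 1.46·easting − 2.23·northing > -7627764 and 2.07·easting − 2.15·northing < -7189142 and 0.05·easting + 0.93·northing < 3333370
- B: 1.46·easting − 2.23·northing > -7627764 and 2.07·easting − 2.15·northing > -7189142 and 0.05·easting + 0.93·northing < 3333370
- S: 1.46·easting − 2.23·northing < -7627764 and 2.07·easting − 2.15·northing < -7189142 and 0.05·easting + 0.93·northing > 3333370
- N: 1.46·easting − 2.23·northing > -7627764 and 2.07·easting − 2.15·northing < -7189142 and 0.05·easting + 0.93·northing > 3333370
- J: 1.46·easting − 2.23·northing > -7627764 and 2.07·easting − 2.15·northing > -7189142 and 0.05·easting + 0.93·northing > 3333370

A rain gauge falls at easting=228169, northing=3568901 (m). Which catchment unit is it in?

D

1.46·228169 − 2.23·3568901 = -7625522.490, which is > -7627764
2.07·228169 − 2.15·3568901 = -7200827.320, which is < -7189142
0.05·228169 + 0.93·3568901 = 3330486.380, which is < 3333370
This sign pattern matches D.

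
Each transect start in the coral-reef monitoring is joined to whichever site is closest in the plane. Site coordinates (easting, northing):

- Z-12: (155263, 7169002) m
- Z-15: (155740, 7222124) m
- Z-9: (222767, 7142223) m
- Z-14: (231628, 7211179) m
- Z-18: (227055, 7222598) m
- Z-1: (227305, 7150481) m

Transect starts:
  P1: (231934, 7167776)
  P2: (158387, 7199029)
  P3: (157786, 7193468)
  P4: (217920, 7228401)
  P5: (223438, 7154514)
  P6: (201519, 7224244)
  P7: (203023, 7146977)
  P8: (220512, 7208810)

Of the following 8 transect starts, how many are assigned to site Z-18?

P1 → Z-1
P2 → Z-15
P3 → Z-12
P4 → Z-18
P5 → Z-1
P6 → Z-18
P7 → Z-9
P8 → Z-14
2 of the 8 go to Z-18.

2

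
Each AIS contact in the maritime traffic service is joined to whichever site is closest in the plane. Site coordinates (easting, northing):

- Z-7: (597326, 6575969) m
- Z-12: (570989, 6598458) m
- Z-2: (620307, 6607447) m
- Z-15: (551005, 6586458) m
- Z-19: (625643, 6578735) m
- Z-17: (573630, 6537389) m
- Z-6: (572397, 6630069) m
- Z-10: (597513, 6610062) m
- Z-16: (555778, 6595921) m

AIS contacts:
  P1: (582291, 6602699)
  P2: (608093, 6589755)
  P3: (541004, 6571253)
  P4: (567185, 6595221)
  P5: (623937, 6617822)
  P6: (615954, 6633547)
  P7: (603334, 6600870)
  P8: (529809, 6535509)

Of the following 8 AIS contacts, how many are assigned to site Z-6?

P1 → Z-12
P2 → Z-7
P3 → Z-15
P4 → Z-12
P5 → Z-2
P6 → Z-2
P7 → Z-10
P8 → Z-17
0 of the 8 go to Z-6.

0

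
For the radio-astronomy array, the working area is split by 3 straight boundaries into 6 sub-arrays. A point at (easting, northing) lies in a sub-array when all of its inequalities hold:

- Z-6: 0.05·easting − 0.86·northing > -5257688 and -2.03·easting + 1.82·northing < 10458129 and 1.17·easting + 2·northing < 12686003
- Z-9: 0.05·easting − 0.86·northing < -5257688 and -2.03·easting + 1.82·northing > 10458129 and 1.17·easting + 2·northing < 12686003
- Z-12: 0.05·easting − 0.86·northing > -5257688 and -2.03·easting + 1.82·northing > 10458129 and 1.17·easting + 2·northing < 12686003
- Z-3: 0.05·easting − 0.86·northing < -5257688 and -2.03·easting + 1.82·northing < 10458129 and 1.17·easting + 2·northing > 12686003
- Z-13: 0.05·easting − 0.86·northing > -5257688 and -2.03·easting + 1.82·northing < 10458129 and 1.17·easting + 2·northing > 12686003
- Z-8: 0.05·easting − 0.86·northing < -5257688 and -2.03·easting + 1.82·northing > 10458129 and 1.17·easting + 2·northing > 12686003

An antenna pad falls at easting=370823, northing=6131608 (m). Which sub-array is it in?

Z-13

0.05·370823 − 0.86·6131608 = -5254641.730, which is > -5257688
-2.03·370823 + 1.82·6131608 = 10406755.870, which is < 10458129
1.17·370823 + 2·6131608 = 12697078.910, which is > 12686003
This sign pattern matches Z-13.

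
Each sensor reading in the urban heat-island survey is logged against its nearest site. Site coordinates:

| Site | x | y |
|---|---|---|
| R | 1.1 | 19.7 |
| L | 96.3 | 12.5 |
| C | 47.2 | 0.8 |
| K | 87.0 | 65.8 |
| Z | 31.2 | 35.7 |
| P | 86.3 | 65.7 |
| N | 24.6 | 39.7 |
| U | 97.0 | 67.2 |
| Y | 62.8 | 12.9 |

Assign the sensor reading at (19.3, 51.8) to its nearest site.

N

Squared distances to each site:
R: 1361.650; L: 7473.490; C: 3379.410; K: 4779.290; Z: 400.820; P: 4682.210; N: 174.500; U: 6274.450; Y: 3405.460.
Minimum at N.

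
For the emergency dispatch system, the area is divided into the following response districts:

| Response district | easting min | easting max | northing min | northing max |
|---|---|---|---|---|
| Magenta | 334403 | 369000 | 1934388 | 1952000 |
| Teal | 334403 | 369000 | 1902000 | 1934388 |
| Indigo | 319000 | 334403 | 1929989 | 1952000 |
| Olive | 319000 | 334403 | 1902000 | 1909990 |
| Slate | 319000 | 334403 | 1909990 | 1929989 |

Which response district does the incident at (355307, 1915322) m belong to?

Teal

The point has easting = 355307 and northing = 1915322.
Only Teal satisfies 334403 ≤ easting ≤ 369000 and 1902000 ≤ northing ≤ 1934388.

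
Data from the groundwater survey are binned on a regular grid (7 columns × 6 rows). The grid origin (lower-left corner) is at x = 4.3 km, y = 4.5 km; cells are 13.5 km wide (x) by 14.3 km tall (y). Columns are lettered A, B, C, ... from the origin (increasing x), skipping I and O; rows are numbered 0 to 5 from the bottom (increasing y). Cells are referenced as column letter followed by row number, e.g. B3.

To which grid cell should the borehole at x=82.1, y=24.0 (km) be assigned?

Column index: ⌊(82.1 − 4.3) / 13.5⌋ = ⌊5.763⌋ = 5 → column F
Row offset from origin: ⌊(24.0 − 4.5) / 14.3⌋ = ⌊1.364⌋ = 1 → row 1

F1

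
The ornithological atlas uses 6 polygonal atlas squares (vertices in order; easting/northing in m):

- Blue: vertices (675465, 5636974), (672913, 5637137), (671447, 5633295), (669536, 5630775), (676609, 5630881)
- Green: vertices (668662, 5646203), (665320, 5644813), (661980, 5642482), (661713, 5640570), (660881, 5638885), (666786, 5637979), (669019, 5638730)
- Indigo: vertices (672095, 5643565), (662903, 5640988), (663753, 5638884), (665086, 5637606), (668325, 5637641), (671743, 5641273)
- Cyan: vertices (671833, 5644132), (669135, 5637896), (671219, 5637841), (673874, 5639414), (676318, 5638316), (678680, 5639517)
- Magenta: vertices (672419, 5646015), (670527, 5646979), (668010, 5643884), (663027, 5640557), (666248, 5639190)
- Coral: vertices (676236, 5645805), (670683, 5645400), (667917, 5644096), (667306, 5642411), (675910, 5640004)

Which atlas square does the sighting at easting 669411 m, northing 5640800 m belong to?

Cast a ray rightward from (669411, 5640800). For each polygon, the edges (by vertex number in listed order) whose endpoints lie on opposite sides of northing = 5640800, where each meets that height, and whether that is right or left of the point:
Blue: no edge straddles that height → 0 crossings.
Green: 3–4 at easting≈661745.1 (left), 7–1 at easting≈668920.1 (left) → 0 crossings.
Indigo: 2–3 at easting≈662979.0 (left), 5–6 at easting≈671297.9 (right) → 1 crossing.
Cyan: 1–2 at easting≈670391.4 (right), 6–1 at easting≈676776.5 (right) → 2 crossings.
Magenta: 3–4 at easting≈663391.0 (left), 5–1 at easting≈667703.7 (left) → 0 crossings.
Coral: 4–5 at easting≈673064.6 (right), 5–1 at easting≈675954.7 (right) → 2 crossings.
Only Indigo has an odd count, so the point is inside Indigo.

Indigo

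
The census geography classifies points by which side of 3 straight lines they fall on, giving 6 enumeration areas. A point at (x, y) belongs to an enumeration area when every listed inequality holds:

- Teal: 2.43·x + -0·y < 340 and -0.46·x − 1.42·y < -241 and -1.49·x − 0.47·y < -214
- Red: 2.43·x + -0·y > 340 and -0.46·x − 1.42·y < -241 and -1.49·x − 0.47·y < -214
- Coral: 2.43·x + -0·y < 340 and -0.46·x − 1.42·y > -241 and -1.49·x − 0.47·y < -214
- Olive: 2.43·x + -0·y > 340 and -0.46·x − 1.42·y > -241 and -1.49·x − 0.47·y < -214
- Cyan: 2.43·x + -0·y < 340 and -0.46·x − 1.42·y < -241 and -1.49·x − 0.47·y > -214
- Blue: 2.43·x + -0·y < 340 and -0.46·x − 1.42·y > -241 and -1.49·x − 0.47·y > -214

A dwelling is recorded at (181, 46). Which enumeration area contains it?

Olive

2.43·181 + -0·46 = 439.830, which is > 340
-0.46·181 − 1.42·46 = -148.580, which is > -241
-1.49·181 − 0.47·46 = -291.310, which is < -214
This sign pattern matches Olive.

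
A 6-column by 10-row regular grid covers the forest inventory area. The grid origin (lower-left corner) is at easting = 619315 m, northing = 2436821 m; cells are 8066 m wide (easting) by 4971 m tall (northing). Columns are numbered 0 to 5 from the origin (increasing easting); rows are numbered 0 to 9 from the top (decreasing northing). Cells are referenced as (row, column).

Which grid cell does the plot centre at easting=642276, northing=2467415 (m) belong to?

(3, 2)

Column index: ⌊(642276 − 619315) / 8066⌋ = ⌊2.847⌋ = 2
Row offset from origin: ⌊(2467415 − 2436821) / 4971⌋ = ⌊6.154⌋ = 6 → row 3 (counted from top)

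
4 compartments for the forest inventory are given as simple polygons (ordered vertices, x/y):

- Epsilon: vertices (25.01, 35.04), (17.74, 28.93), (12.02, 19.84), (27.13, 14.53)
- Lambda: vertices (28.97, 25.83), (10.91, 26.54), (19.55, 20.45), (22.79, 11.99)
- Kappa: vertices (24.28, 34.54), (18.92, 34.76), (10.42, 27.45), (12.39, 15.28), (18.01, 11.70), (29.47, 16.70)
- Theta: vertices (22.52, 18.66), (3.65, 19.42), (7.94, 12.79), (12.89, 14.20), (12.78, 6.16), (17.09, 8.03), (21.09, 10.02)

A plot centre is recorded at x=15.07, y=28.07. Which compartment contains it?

Kappa

Cast a ray rightward from (15.07, 28.07). For each polygon, the edges (by vertex number in listed order) whose endpoints lie on opposite sides of y = 28.07, where each meets that height, and whether that is right or left of the point:
Epsilon: 2–3 at x≈17.199 (right), 4–1 at x≈25.730 (right) → 2 crossings.
Lambda: no edge straddles that height → 0 crossings.
Kappa: 2–3 at x≈11.141 (left), 6–1 at x≈26.162 (right) → 1 crossing.
Theta: no edge straddles that height → 0 crossings.
Only Kappa has an odd count, so the point is inside Kappa.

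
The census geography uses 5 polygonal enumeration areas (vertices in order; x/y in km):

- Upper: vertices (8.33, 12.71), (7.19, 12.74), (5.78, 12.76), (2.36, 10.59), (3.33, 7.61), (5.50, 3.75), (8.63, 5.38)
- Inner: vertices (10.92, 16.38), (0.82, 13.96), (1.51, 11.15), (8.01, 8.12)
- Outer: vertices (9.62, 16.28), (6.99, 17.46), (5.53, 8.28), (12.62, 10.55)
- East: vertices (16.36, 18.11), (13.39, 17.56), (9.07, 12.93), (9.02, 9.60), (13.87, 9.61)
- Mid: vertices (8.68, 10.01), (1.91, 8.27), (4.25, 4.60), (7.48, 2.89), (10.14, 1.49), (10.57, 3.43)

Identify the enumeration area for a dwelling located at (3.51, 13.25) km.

Cast a ray rightward from (3.51, 13.25). For each polygon, the edges (by vertex number in listed order) whose endpoints lie on opposite sides of y = 13.25, where each meets that height, and whether that is right or left of the point:
Upper: no edge straddles that height → 0 crossings.
Inner: 2–3 at x≈0.994 (left), 4–1 at x≈9.817 (right) → 1 crossing.
Outer: 2–3 at x≈6.320 (right), 4–1 at x≈11.206 (right) → 2 crossings.
East: 2–3 at x≈9.369 (right), 5–1 at x≈14.936 (right) → 2 crossings.
Mid: no edge straddles that height → 0 crossings.
Only Inner has an odd count, so the point is inside Inner.

Inner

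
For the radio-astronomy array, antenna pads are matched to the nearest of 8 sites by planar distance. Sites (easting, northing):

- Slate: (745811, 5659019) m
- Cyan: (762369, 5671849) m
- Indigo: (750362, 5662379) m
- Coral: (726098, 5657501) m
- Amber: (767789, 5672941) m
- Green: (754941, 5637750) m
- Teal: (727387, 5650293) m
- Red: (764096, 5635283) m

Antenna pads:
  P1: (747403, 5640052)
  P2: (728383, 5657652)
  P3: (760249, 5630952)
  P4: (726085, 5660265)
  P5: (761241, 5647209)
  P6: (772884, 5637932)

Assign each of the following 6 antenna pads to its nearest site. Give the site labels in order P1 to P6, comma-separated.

Green, Coral, Red, Coral, Green, Red

P1 → Green (d²=62120648.00)
P2 → Coral (d²=5244026.00)
P3 → Red (d²=33556970.00)
P4 → Coral (d²=7639865.00)
P5 → Green (d²=129162681.00)
P6 → Red (d²=84246145.00)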